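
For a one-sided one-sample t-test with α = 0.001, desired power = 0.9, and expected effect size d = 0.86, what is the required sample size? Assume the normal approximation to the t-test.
n = 26

Sample size formula (one-sample t-test, normal approximation):
n = ((z_α + z_β) / d)²

z_α = 3.090 (for α = 0.001, one-sided)
z_β = 1.282 (for power = 0.9)
d = 0.86

n = ((3.090 + 1.282) / 0.86)²
n = (5.084)²
n ≈ 25.85
Round up to the next whole number: n = 26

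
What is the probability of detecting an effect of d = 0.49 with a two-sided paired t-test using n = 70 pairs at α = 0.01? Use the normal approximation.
Power ≈ 0.94

Power calculation (paired t-test, normal approximation):
z_β = d · √n - z_{α/2}
z_β = 0.49 · √70 - 2.576
z_β = 0.49 · 8.367 - 2.576
z_β = 1.524

Power = Φ(z_β) = Φ(1.524) ≈ 0.936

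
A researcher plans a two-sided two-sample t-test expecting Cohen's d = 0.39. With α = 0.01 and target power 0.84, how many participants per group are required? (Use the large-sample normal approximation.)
n = 168 per group

Sample size formula (two-sample t-test, normal approximation):
n = 2 · ((z_{α/2} + z_β) / d)²

z_{α/2} = 2.576 (for α = 0.01, two-sided)
z_β = 0.994 (for power = 0.84)
d = 0.39

n = 2 · ((2.576 + 0.994) / 0.39)²
n = 2 · (9.154)²
n ≈ 167.59
Round up to the next whole number: n = 168 per group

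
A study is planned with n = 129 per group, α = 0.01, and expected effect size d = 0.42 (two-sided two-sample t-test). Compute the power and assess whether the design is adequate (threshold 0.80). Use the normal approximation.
Power ≈ 0.79; the study is underpowered (power < 0.80)

Power calculation (two-sample t-test, normal approximation):
z_β = d · √(n/2) - z_{α/2}
z_β = 0.42 · √(129/2) - 2.576
z_β = 0.42 · 8.031 - 2.576
z_β = 0.797

Power = Φ(z_β) = Φ(0.797) ≈ 0.787

Effect size d = 0.42 is small by Cohen's convention (0.2/0.5/0.8).

Threshold: power ≥ 0.80 is conventionally adequate.
Power ≈ 0.79 → the study is underpowered (power < 0.80).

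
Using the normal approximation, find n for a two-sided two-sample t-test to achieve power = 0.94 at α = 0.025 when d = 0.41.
n = 172 per group

Sample size formula (two-sample t-test, normal approximation):
n = 2 · ((z_{α/2} + z_β) / d)²

z_{α/2} = 2.241 (for α = 0.025, two-sided)
z_β = 1.555 (for power = 0.94)
d = 0.41

n = 2 · ((2.241 + 1.555) / 0.41)²
n = 2 · (9.259)²
n ≈ 171.46
Round up to the next whole number: n = 172 per group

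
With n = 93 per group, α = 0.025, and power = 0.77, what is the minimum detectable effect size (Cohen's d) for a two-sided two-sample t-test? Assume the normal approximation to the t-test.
d ≈ 0.44

Minimum detectable effect (two-sample t-test, normal approximation):
d = (z_{α/2} + z_β) / √(n/2)
d = (2.241 + 0.739) / √(93/2)
d = 2.980 / 6.819
d ≈ 0.44

By Cohen's convention (0.2 small / 0.5 medium / 0.8 large): small effect.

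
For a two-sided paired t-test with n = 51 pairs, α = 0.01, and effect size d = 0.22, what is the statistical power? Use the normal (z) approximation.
Power ≈ 0.16

Power calculation (paired t-test, normal approximation):
z_β = d · √n - z_{α/2}
z_β = 0.22 · √51 - 2.576
z_β = 0.22 · 7.141 - 2.576
z_β = -1.005

Power = Φ(z_β) = Φ(-1.005) ≈ 0.158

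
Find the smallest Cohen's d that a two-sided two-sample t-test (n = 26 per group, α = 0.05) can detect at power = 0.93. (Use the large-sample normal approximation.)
d ≈ 0.95

Minimum detectable effect (two-sample t-test, normal approximation):
d = (z_{α/2} + z_β) / √(n/2)
d = (1.960 + 1.476) / √(26/2)
d = 3.436 / 3.606
d ≈ 0.95

By Cohen's convention (0.2 small / 0.5 medium / 0.8 large): large effect.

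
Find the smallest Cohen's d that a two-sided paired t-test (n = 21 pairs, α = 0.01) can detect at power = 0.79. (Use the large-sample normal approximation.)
d ≈ 0.74

Minimum detectable effect (paired t-test, normal approximation):
d = (z_{α/2} + z_β) / √n
d = (2.576 + 0.806) / √21
d = 3.382 / 4.583
d ≈ 0.74

By Cohen's convention (0.2 small / 0.5 medium / 0.8 large): medium effect.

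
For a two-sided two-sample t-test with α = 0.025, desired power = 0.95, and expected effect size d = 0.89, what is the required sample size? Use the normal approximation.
n = 39 per group

Sample size formula (two-sample t-test, normal approximation):
n = 2 · ((z_{α/2} + z_β) / d)²

z_{α/2} = 2.241 (for α = 0.025, two-sided)
z_β = 1.645 (for power = 0.95)
d = 0.89

n = 2 · ((2.241 + 1.645) / 0.89)²
n = 2 · (4.366)²
n ≈ 38.12
Round up to the next whole number: n = 39 per group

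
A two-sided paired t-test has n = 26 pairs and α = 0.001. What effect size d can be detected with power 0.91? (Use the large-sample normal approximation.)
d ≈ 0.91

Minimum detectable effect (paired t-test, normal approximation):
d = (z_{α/2} + z_β) / √n
d = (3.291 + 1.341) / √26
d = 4.631 / 5.099
d ≈ 0.91

By Cohen's convention (0.2 small / 0.5 medium / 0.8 large): large effect.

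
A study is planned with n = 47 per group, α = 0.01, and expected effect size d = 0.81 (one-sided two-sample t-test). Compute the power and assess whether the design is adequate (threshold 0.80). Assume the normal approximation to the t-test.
Power ≈ 0.95; the study is adequately powered (power ≥ 0.80)

Power calculation (two-sample t-test, normal approximation):
z_β = d · √(n/2) - z_α
z_β = 0.81 · √(47/2) - 2.326
z_β = 0.81 · 4.848 - 2.326
z_β = 1.600

Power = Φ(z_β) = Φ(1.600) ≈ 0.945

Effect size d = 0.81 is large by Cohen's convention (0.2/0.5/0.8).

Threshold: power ≥ 0.80 is conventionally adequate.
Power ≈ 0.95 → the study is adequately powered (power ≥ 0.80).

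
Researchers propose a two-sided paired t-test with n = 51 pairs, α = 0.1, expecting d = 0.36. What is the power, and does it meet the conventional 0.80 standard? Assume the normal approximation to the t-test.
Power ≈ 0.82; the study is adequately powered (power ≥ 0.80)

Power calculation (paired t-test, normal approximation):
z_β = d · √n - z_{α/2}
z_β = 0.36 · √51 - 1.645
z_β = 0.36 · 7.141 - 1.645
z_β = 0.926

Power = Φ(z_β) = Φ(0.926) ≈ 0.823

Effect size d = 0.36 is small by Cohen's convention (0.2/0.5/0.8).

Threshold: power ≥ 0.80 is conventionally adequate.
Power ≈ 0.82 → the study is adequately powered (power ≥ 0.80).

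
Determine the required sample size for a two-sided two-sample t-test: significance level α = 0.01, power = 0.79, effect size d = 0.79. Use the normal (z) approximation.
n = 37 per group

Sample size formula (two-sample t-test, normal approximation):
n = 2 · ((z_{α/2} + z_β) / d)²

z_{α/2} = 2.576 (for α = 0.01, two-sided)
z_β = 0.806 (for power = 0.79)
d = 0.79

n = 2 · ((2.576 + 0.806) / 0.79)²
n = 2 · (4.281)²
n ≈ 36.65
Round up to the next whole number: n = 37 per group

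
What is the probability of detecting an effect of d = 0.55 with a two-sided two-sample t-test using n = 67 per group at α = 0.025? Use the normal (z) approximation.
Power ≈ 0.83

Power calculation (two-sample t-test, normal approximation):
z_β = d · √(n/2) - z_{α/2}
z_β = 0.55 · √(67/2) - 2.241
z_β = 0.55 · 5.788 - 2.241
z_β = 0.942

Power = Φ(z_β) = Φ(0.942) ≈ 0.827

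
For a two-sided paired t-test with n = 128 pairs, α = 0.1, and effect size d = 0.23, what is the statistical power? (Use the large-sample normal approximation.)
Power ≈ 0.83

Power calculation (paired t-test, normal approximation):
z_β = d · √n - z_{α/2}
z_β = 0.23 · √128 - 1.645
z_β = 0.23 · 11.314 - 1.645
z_β = 0.957

Power = Φ(z_β) = Φ(0.957) ≈ 0.831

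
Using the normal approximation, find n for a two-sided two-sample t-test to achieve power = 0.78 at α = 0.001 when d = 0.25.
n = 529 per group

Sample size formula (two-sample t-test, normal approximation):
n = 2 · ((z_{α/2} + z_β) / d)²

z_{α/2} = 3.291 (for α = 0.001, two-sided)
z_β = 0.772 (for power = 0.78)
d = 0.25

n = 2 · ((3.291 + 0.772) / 0.25)²
n = 2 · (16.252)²
n ≈ 528.26
Round up to the next whole number: n = 529 per group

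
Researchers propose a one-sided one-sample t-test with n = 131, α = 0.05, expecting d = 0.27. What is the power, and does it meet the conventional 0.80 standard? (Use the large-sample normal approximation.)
Power ≈ 0.93; the study is adequately powered (power ≥ 0.80)

Power calculation (one-sample t-test, normal approximation):
z_β = d · √n - z_α
z_β = 0.27 · √131 - 1.645
z_β = 0.27 · 11.446 - 1.645
z_β = 1.445

Power = Φ(z_β) = Φ(1.445) ≈ 0.926

Effect size d = 0.27 is small by Cohen's convention (0.2/0.5/0.8).

Threshold: power ≥ 0.80 is conventionally adequate.
Power ≈ 0.93 → the study is adequately powered (power ≥ 0.80).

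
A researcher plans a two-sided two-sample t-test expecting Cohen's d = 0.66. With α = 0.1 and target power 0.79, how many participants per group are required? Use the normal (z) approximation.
n = 28 per group

Sample size formula (two-sample t-test, normal approximation):
n = 2 · ((z_{α/2} + z_β) / d)²

z_{α/2} = 1.645 (for α = 0.1, two-sided)
z_β = 0.806 (for power = 0.79)
d = 0.66

n = 2 · ((1.645 + 0.806) / 0.66)²
n = 2 · (3.714)²
n ≈ 27.59
Round up to the next whole number: n = 28 per group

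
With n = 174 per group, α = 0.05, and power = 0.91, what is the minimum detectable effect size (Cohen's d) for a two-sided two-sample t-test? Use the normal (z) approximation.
d ≈ 0.35

Minimum detectable effect (two-sample t-test, normal approximation):
d = (z_{α/2} + z_β) / √(n/2)
d = (1.960 + 1.341) / √(174/2)
d = 3.301 / 9.327
d ≈ 0.35

By Cohen's convention (0.2 small / 0.5 medium / 0.8 large): small effect.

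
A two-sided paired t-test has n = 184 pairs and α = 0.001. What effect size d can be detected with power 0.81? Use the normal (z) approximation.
d ≈ 0.31

Minimum detectable effect (paired t-test, normal approximation):
d = (z_{α/2} + z_β) / √n
d = (3.291 + 0.878) / √184
d = 4.168 / 13.565
d ≈ 0.31

By Cohen's convention (0.2 small / 0.5 medium / 0.8 large): small effect.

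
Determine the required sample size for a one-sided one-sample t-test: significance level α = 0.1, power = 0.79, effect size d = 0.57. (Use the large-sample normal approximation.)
n = 14

Sample size formula (one-sample t-test, normal approximation):
n = ((z_α + z_β) / d)²

z_α = 1.282 (for α = 0.1, one-sided)
z_β = 0.806 (for power = 0.79)
d = 0.57

n = ((1.282 + 0.806) / 0.57)²
n = (3.663)²
n ≈ 13.42
Round up to the next whole number: n = 14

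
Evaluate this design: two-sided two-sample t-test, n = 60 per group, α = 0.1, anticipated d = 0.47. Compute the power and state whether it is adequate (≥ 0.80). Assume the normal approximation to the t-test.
Power ≈ 0.82; the study is adequately powered (power ≥ 0.80)

Power calculation (two-sample t-test, normal approximation):
z_β = d · √(n/2) - z_{α/2}
z_β = 0.47 · √(60/2) - 1.645
z_β = 0.47 · 5.477 - 1.645
z_β = 0.929

Power = Φ(z_β) = Φ(0.929) ≈ 0.824

Effect size d = 0.47 is small by Cohen's convention (0.2/0.5/0.8).

Threshold: power ≥ 0.80 is conventionally adequate.
Power ≈ 0.82 → the study is adequately powered (power ≥ 0.80).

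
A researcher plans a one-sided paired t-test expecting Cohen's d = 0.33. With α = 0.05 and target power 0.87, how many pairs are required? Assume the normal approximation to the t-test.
n = 71 pairs

Sample size formula (paired t-test, normal approximation):
n = ((z_α + z_β) / d)²

z_α = 1.645 (for α = 0.05, one-sided)
z_β = 1.126 (for power = 0.87)
d = 0.33

n = ((1.645 + 1.126) / 0.33)²
n = (8.397)²
n ≈ 70.51
Round up to the next whole number: n = 71 pairs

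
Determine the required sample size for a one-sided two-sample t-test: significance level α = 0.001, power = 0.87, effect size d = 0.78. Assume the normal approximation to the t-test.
n = 59 per group

Sample size formula (two-sample t-test, normal approximation):
n = 2 · ((z_α + z_β) / d)²

z_α = 3.090 (for α = 0.001, one-sided)
z_β = 1.126 (for power = 0.87)
d = 0.78

n = 2 · ((3.090 + 1.126) / 0.78)²
n = 2 · (5.405)²
n ≈ 58.43
Round up to the next whole number: n = 59 per group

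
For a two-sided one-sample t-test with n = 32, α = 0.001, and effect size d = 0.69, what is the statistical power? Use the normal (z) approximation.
Power ≈ 0.73

Power calculation (one-sample t-test, normal approximation):
z_β = d · √n - z_{α/2}
z_β = 0.69 · √32 - 3.291
z_β = 0.69 · 5.657 - 3.291
z_β = 0.613

Power = Φ(z_β) = Φ(0.613) ≈ 0.730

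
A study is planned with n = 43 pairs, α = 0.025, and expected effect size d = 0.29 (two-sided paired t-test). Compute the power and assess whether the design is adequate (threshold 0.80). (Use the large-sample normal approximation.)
Power ≈ 0.37; the study is underpowered (power < 0.80)

Power calculation (paired t-test, normal approximation):
z_β = d · √n - z_{α/2}
z_β = 0.29 · √43 - 2.241
z_β = 0.29 · 6.557 - 2.241
z_β = -0.340

Power = Φ(z_β) = Φ(-0.340) ≈ 0.367

Effect size d = 0.29 is small by Cohen's convention (0.2/0.5/0.8).

Threshold: power ≥ 0.80 is conventionally adequate.
Power ≈ 0.37 → the study is underpowered (power < 0.80).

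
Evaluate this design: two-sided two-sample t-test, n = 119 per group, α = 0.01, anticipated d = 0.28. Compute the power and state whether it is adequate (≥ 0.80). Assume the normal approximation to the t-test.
Power ≈ 0.34; the study is underpowered (power < 0.80)

Power calculation (two-sample t-test, normal approximation):
z_β = d · √(n/2) - z_{α/2}
z_β = 0.28 · √(119/2) - 2.576
z_β = 0.28 · 7.714 - 2.576
z_β = -0.416

Power = Φ(z_β) = Φ(-0.416) ≈ 0.339

Effect size d = 0.28 is small by Cohen's convention (0.2/0.5/0.8).

Threshold: power ≥ 0.80 is conventionally adequate.
Power ≈ 0.34 → the study is underpowered (power < 0.80).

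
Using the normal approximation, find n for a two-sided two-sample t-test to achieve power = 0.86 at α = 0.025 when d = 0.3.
n = 246 per group

Sample size formula (two-sample t-test, normal approximation):
n = 2 · ((z_{α/2} + z_β) / d)²

z_{α/2} = 2.241 (for α = 0.025, two-sided)
z_β = 1.080 (for power = 0.86)
d = 0.3

n = 2 · ((2.241 + 1.080) / 0.3)²
n = 2 · (11.070)²
n ≈ 245.09
Round up to the next whole number: n = 246 per group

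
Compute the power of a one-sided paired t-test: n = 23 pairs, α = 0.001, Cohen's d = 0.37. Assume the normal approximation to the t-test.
Power ≈ 0.09

Power calculation (paired t-test, normal approximation):
z_β = d · √n - z_α
z_β = 0.37 · √23 - 3.090
z_β = 0.37 · 4.796 - 3.090
z_β = -1.316

Power = Φ(z_β) = Φ(-1.316) ≈ 0.094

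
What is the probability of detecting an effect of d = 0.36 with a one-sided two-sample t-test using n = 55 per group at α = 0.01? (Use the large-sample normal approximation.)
Power ≈ 0.33

Power calculation (two-sample t-test, normal approximation):
z_β = d · √(n/2) - z_α
z_β = 0.36 · √(55/2) - 2.326
z_β = 0.36 · 5.244 - 2.326
z_β = -0.438

Power = Φ(z_β) = Φ(-0.438) ≈ 0.331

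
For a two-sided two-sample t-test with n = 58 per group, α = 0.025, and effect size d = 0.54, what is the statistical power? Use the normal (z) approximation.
Power ≈ 0.75

Power calculation (two-sample t-test, normal approximation):
z_β = d · √(n/2) - z_{α/2}
z_β = 0.54 · √(58/2) - 2.241
z_β = 0.54 · 5.385 - 2.241
z_β = 0.667

Power = Φ(z_β) = Φ(0.667) ≈ 0.747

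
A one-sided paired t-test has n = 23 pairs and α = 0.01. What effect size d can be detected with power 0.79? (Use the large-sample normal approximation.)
d ≈ 0.65

Minimum detectable effect (paired t-test, normal approximation):
d = (z_α + z_β) / √n
d = (2.326 + 0.806) / √23
d = 3.133 / 4.796
d ≈ 0.65

By Cohen's convention (0.2 small / 0.5 medium / 0.8 large): medium effect.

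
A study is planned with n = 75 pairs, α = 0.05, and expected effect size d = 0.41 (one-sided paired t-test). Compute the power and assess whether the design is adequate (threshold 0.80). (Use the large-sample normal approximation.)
Power ≈ 0.97; the study is adequately powered (power ≥ 0.80)

Power calculation (paired t-test, normal approximation):
z_β = d · √n - z_α
z_β = 0.41 · √75 - 1.645
z_β = 0.41 · 8.660 - 1.645
z_β = 1.906

Power = Φ(z_β) = Φ(1.906) ≈ 0.972

Effect size d = 0.41 is small by Cohen's convention (0.2/0.5/0.8).

Threshold: power ≥ 0.80 is conventionally adequate.
Power ≈ 0.97 → the study is adequately powered (power ≥ 0.80).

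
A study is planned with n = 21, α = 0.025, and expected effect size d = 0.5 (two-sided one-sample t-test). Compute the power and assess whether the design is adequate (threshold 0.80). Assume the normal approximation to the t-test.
Power ≈ 0.52; the study is underpowered (power < 0.80)

Power calculation (one-sample t-test, normal approximation):
z_β = d · √n - z_{α/2}
z_β = 0.5 · √21 - 2.241
z_β = 0.5 · 4.583 - 2.241
z_β = 0.050

Power = Φ(z_β) = Φ(0.050) ≈ 0.520

Effect size d = 0.5 is medium by Cohen's convention (0.2/0.5/0.8).

Threshold: power ≥ 0.80 is conventionally adequate.
Power ≈ 0.52 → the study is underpowered (power < 0.80).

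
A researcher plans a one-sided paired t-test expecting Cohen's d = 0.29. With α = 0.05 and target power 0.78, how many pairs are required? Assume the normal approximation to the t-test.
n = 70 pairs

Sample size formula (paired t-test, normal approximation):
n = ((z_α + z_β) / d)²

z_α = 1.645 (for α = 0.05, one-sided)
z_β = 0.772 (for power = 0.78)
d = 0.29

n = ((1.645 + 0.772) / 0.29)²
n = (8.334)²
n ≈ 69.46
Round up to the next whole number: n = 70 pairs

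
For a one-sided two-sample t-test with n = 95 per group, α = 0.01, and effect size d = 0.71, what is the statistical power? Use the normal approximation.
Power ≈ 0.99

Power calculation (two-sample t-test, normal approximation):
z_β = d · √(n/2) - z_α
z_β = 0.71 · √(95/2) - 2.326
z_β = 0.71 · 6.892 - 2.326
z_β = 2.567

Power = Φ(z_β) = Φ(2.567) ≈ 0.995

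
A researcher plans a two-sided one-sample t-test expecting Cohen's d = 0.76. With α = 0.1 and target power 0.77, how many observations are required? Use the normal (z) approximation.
n = 10

Sample size formula (one-sample t-test, normal approximation):
n = ((z_{α/2} + z_β) / d)²

z_{α/2} = 1.645 (for α = 0.1, two-sided)
z_β = 0.739 (for power = 0.77)
d = 0.76

n = ((1.645 + 0.739) / 0.76)²
n = (3.137)²
n ≈ 9.84
Round up to the next whole number: n = 10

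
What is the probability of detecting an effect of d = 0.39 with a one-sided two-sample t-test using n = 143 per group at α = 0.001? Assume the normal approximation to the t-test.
Power ≈ 0.58

Power calculation (two-sample t-test, normal approximation):
z_β = d · √(n/2) - z_α
z_β = 0.39 · √(143/2) - 3.090
z_β = 0.39 · 8.456 - 3.090
z_β = 0.208

Power = Φ(z_β) = Φ(0.208) ≈ 0.582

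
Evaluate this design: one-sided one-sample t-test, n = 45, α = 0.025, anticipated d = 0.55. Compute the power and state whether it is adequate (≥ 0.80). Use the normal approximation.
Power ≈ 0.96; the study is adequately powered (power ≥ 0.80)

Power calculation (one-sample t-test, normal approximation):
z_β = d · √n - z_α
z_β = 0.55 · √45 - 1.960
z_β = 0.55 · 6.708 - 1.960
z_β = 1.730

Power = Φ(z_β) = Φ(1.730) ≈ 0.958

Effect size d = 0.55 is medium by Cohen's convention (0.2/0.5/0.8).

Threshold: power ≥ 0.80 is conventionally adequate.
Power ≈ 0.96 → the study is adequately powered (power ≥ 0.80).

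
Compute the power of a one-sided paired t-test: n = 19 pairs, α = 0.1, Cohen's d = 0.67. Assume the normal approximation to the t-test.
Power ≈ 0.95

Power calculation (paired t-test, normal approximation):
z_β = d · √n - z_α
z_β = 0.67 · √19 - 1.282
z_β = 0.67 · 4.359 - 1.282
z_β = 1.639

Power = Φ(z_β) = Φ(1.639) ≈ 0.949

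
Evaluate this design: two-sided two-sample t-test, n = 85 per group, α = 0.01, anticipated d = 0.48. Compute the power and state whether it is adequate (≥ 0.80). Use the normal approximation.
Power ≈ 0.71; the study is underpowered (power < 0.80)

Power calculation (two-sample t-test, normal approximation):
z_β = d · √(n/2) - z_{α/2}
z_β = 0.48 · √(85/2) - 2.576
z_β = 0.48 · 6.519 - 2.576
z_β = 0.553

Power = Φ(z_β) = Φ(0.553) ≈ 0.710

Effect size d = 0.48 is small by Cohen's convention (0.2/0.5/0.8).

Threshold: power ≥ 0.80 is conventionally adequate.
Power ≈ 0.71 → the study is underpowered (power < 0.80).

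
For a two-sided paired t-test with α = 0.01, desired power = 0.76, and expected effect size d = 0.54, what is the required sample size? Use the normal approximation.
n = 37 pairs

Sample size formula (paired t-test, normal approximation):
n = ((z_{α/2} + z_β) / d)²

z_{α/2} = 2.576 (for α = 0.01, two-sided)
z_β = 0.706 (for power = 0.76)
d = 0.54

n = ((2.576 + 0.706) / 0.54)²
n = (6.078)²
n ≈ 36.94
Round up to the next whole number: n = 37 pairs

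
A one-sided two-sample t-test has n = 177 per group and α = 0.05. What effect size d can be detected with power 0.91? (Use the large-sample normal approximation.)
d ≈ 0.32

Minimum detectable effect (two-sample t-test, normal approximation):
d = (z_α + z_β) / √(n/2)
d = (1.645 + 1.341) / √(177/2)
d = 2.986 / 9.407
d ≈ 0.32

By Cohen's convention (0.2 small / 0.5 medium / 0.8 large): small effect.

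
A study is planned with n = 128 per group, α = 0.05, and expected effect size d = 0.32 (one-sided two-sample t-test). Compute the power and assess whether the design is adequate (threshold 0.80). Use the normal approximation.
Power ≈ 0.82; the study is adequately powered (power ≥ 0.80)

Power calculation (two-sample t-test, normal approximation):
z_β = d · √(n/2) - z_α
z_β = 0.32 · √(128/2) - 1.645
z_β = 0.32 · 8.000 - 1.645
z_β = 0.915

Power = Φ(z_β) = Φ(0.915) ≈ 0.820

Effect size d = 0.32 is small by Cohen's convention (0.2/0.5/0.8).

Threshold: power ≥ 0.80 is conventionally adequate.
Power ≈ 0.82 → the study is adequately powered (power ≥ 0.80).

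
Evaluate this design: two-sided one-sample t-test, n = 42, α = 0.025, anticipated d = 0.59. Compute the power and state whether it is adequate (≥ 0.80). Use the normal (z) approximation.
Power ≈ 0.94; the study is adequately powered (power ≥ 0.80)

Power calculation (one-sample t-test, normal approximation):
z_β = d · √n - z_{α/2}
z_β = 0.59 · √42 - 2.241
z_β = 0.59 · 6.481 - 2.241
z_β = 1.582

Power = Φ(z_β) = Φ(1.582) ≈ 0.943

Effect size d = 0.59 is medium by Cohen's convention (0.2/0.5/0.8).

Threshold: power ≥ 0.80 is conventionally adequate.
Power ≈ 0.94 → the study is adequately powered (power ≥ 0.80).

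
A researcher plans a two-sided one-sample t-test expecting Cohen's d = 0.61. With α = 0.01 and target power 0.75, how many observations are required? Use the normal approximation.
n = 29

Sample size formula (one-sample t-test, normal approximation):
n = ((z_{α/2} + z_β) / d)²

z_{α/2} = 2.576 (for α = 0.01, two-sided)
z_β = 0.674 (for power = 0.75)
d = 0.61

n = ((2.576 + 0.674) / 0.61)²
n = (5.328)²
n ≈ 28.39
Round up to the next whole number: n = 29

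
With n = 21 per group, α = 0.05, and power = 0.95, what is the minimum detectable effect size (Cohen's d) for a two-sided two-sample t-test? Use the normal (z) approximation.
d ≈ 1.11

Minimum detectable effect (two-sample t-test, normal approximation):
d = (z_{α/2} + z_β) / √(n/2)
d = (1.960 + 1.645) / √(21/2)
d = 3.605 / 3.240
d ≈ 1.11

By Cohen's convention (0.2 small / 0.5 medium / 0.8 large): large effect.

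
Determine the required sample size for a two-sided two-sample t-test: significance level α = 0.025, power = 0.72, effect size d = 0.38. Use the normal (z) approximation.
n = 111 per group

Sample size formula (two-sample t-test, normal approximation):
n = 2 · ((z_{α/2} + z_β) / d)²

z_{α/2} = 2.241 (for α = 0.025, two-sided)
z_β = 0.583 (for power = 0.72)
d = 0.38

n = 2 · ((2.241 + 0.583) / 0.38)²
n = 2 · (7.432)²
n ≈ 110.47
Round up to the next whole number: n = 111 per group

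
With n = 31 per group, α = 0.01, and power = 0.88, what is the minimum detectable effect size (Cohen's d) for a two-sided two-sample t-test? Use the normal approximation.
d ≈ 0.95

Minimum detectable effect (two-sample t-test, normal approximation):
d = (z_{α/2} + z_β) / √(n/2)
d = (2.576 + 1.175) / √(31/2)
d = 3.751 / 3.937
d ≈ 0.95

By Cohen's convention (0.2 small / 0.5 medium / 0.8 large): large effect.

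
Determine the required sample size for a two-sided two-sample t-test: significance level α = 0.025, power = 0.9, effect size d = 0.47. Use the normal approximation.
n = 113 per group

Sample size formula (two-sample t-test, normal approximation):
n = 2 · ((z_{α/2} + z_β) / d)²

z_{α/2} = 2.241 (for α = 0.025, two-sided)
z_β = 1.282 (for power = 0.9)
d = 0.47

n = 2 · ((2.241 + 1.282) / 0.47)²
n = 2 · (7.496)²
n ≈ 112.38
Round up to the next whole number: n = 113 per group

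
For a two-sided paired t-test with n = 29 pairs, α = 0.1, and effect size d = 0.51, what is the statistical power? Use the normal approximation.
Power ≈ 0.86

Power calculation (paired t-test, normal approximation):
z_β = d · √n - z_{α/2}
z_β = 0.51 · √29 - 1.645
z_β = 0.51 · 5.385 - 1.645
z_β = 1.102

Power = Φ(z_β) = Φ(1.102) ≈ 0.865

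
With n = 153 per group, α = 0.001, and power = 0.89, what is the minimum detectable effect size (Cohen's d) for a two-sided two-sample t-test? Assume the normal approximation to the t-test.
d ≈ 0.52

Minimum detectable effect (two-sample t-test, normal approximation):
d = (z_{α/2} + z_β) / √(n/2)
d = (3.291 + 1.227) / √(153/2)
d = 4.517 / 8.746
d ≈ 0.52

By Cohen's convention (0.2 small / 0.5 medium / 0.8 large): medium effect.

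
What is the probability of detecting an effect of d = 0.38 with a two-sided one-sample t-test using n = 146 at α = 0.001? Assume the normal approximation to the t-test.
Power ≈ 0.90

Power calculation (one-sample t-test, normal approximation):
z_β = d · √n - z_{α/2}
z_β = 0.38 · √146 - 3.291
z_β = 0.38 · 12.083 - 3.291
z_β = 1.301

Power = Φ(z_β) = Φ(1.301) ≈ 0.903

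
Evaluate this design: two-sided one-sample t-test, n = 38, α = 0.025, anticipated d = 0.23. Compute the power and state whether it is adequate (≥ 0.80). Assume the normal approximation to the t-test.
Power ≈ 0.21; the study is underpowered (power < 0.80)

Power calculation (one-sample t-test, normal approximation):
z_β = d · √n - z_{α/2}
z_β = 0.23 · √38 - 2.241
z_β = 0.23 · 6.164 - 2.241
z_β = -0.824

Power = Φ(z_β) = Φ(-0.824) ≈ 0.205

Effect size d = 0.23 is small by Cohen's convention (0.2/0.5/0.8).

Threshold: power ≥ 0.80 is conventionally adequate.
Power ≈ 0.21 → the study is underpowered (power < 0.80).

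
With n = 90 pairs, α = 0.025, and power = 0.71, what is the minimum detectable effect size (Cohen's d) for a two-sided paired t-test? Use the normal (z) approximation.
d ≈ 0.29

Minimum detectable effect (paired t-test, normal approximation):
d = (z_{α/2} + z_β) / √n
d = (2.241 + 0.553) / √90
d = 2.795 / 9.487
d ≈ 0.29

By Cohen's convention (0.2 small / 0.5 medium / 0.8 large): small effect.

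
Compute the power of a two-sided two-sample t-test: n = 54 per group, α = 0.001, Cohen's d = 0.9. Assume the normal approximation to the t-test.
Power ≈ 0.92

Power calculation (two-sample t-test, normal approximation):
z_β = d · √(n/2) - z_{α/2}
z_β = 0.9 · √(54/2) - 3.291
z_β = 0.9 · 5.196 - 3.291
z_β = 1.386

Power = Φ(z_β) = Φ(1.386) ≈ 0.917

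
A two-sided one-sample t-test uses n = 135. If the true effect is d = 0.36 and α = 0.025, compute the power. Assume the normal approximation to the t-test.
Power ≈ 0.97

Power calculation (one-sample t-test, normal approximation):
z_β = d · √n - z_{α/2}
z_β = 0.36 · √135 - 2.241
z_β = 0.36 · 11.619 - 2.241
z_β = 1.941

Power = Φ(z_β) = Φ(1.941) ≈ 0.974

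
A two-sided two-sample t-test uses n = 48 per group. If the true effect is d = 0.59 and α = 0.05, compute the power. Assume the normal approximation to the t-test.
Power ≈ 0.82

Power calculation (two-sample t-test, normal approximation):
z_β = d · √(n/2) - z_{α/2}
z_β = 0.59 · √(48/2) - 1.960
z_β = 0.59 · 4.899 - 1.960
z_β = 0.930

Power = Φ(z_β) = Φ(0.930) ≈ 0.824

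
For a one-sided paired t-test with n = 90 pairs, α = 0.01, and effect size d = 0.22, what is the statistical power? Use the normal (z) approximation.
Power ≈ 0.41

Power calculation (paired t-test, normal approximation):
z_β = d · √n - z_α
z_β = 0.22 · √90 - 2.326
z_β = 0.22 · 9.487 - 2.326
z_β = -0.239

Power = Φ(z_β) = Φ(-0.239) ≈ 0.405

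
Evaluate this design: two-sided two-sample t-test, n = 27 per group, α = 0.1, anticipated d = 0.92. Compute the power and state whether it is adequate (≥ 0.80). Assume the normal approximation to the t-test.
Power ≈ 0.96; the study is adequately powered (power ≥ 0.80)

Power calculation (two-sample t-test, normal approximation):
z_β = d · √(n/2) - z_{α/2}
z_β = 0.92 · √(27/2) - 1.645
z_β = 0.92 · 3.674 - 1.645
z_β = 1.735

Power = Φ(z_β) = Φ(1.735) ≈ 0.959

Effect size d = 0.92 is large by Cohen's convention (0.2/0.5/0.8).

Threshold: power ≥ 0.80 is conventionally adequate.
Power ≈ 0.96 → the study is adequately powered (power ≥ 0.80).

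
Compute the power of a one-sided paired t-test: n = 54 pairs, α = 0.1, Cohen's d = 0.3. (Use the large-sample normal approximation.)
Power ≈ 0.82

Power calculation (paired t-test, normal approximation):
z_β = d · √n - z_α
z_β = 0.3 · √54 - 1.282
z_β = 0.3 · 7.348 - 1.282
z_β = 0.923

Power = Φ(z_β) = Φ(0.923) ≈ 0.822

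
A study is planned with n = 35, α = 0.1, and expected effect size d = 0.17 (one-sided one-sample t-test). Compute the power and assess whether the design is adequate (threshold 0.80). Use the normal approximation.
Power ≈ 0.39; the study is underpowered (power < 0.80)

Power calculation (one-sample t-test, normal approximation):
z_β = d · √n - z_α
z_β = 0.17 · √35 - 1.282
z_β = 0.17 · 5.916 - 1.282
z_β = -0.276

Power = Φ(z_β) = Φ(-0.276) ≈ 0.391

Effect size d = 0.17 is very small by Cohen's convention (0.2/0.5/0.8).

Threshold: power ≥ 0.80 is conventionally adequate.
Power ≈ 0.39 → the study is underpowered (power < 0.80).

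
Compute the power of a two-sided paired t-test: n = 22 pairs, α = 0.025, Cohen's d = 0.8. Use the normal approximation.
Power ≈ 0.93

Power calculation (paired t-test, normal approximation):
z_β = d · √n - z_{α/2}
z_β = 0.8 · √22 - 2.241
z_β = 0.8 · 4.690 - 2.241
z_β = 1.511

Power = Φ(z_β) = Φ(1.511) ≈ 0.935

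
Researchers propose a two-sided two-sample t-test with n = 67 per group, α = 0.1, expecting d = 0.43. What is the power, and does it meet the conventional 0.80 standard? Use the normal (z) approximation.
Power ≈ 0.80; the study is adequately powered (power ≥ 0.80)

Power calculation (two-sample t-test, normal approximation):
z_β = d · √(n/2) - z_{α/2}
z_β = 0.43 · √(67/2) - 1.645
z_β = 0.43 · 5.788 - 1.645
z_β = 0.844

Power = Φ(z_β) = Φ(0.844) ≈ 0.801

Effect size d = 0.43 is small by Cohen's convention (0.2/0.5/0.8).

Threshold: power ≥ 0.80 is conventionally adequate.
Power ≈ 0.80 → the study is adequately powered (power ≥ 0.80).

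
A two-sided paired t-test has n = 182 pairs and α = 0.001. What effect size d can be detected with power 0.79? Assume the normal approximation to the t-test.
d ≈ 0.30

Minimum detectable effect (paired t-test, normal approximation):
d = (z_{α/2} + z_β) / √n
d = (3.291 + 0.806) / √182
d = 4.097 / 13.491
d ≈ 0.30

By Cohen's convention (0.2 small / 0.5 medium / 0.8 large): small effect.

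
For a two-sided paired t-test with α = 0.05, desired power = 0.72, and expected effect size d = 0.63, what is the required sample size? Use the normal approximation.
n = 17 pairs

Sample size formula (paired t-test, normal approximation):
n = ((z_{α/2} + z_β) / d)²

z_{α/2} = 1.960 (for α = 0.05, two-sided)
z_β = 0.583 (for power = 0.72)
d = 0.63

n = ((1.960 + 0.583) / 0.63)²
n = (4.037)²
n ≈ 16.30
Round up to the next whole number: n = 17 pairs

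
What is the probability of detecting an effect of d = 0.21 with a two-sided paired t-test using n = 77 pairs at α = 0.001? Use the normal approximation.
Power ≈ 0.07

Power calculation (paired t-test, normal approximation):
z_β = d · √n - z_{α/2}
z_β = 0.21 · √77 - 3.291
z_β = 0.21 · 8.775 - 3.291
z_β = -1.448

Power = Φ(z_β) = Φ(-1.448) ≈ 0.074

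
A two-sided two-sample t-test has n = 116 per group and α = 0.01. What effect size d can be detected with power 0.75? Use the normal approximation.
d ≈ 0.43

Minimum detectable effect (two-sample t-test, normal approximation):
d = (z_{α/2} + z_β) / √(n/2)
d = (2.576 + 0.674) / √(116/2)
d = 3.250 / 7.616
d ≈ 0.43

By Cohen's convention (0.2 small / 0.5 medium / 0.8 large): small effect.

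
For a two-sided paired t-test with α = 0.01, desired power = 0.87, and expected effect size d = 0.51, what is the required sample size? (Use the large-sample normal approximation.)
n = 53 pairs

Sample size formula (paired t-test, normal approximation):
n = ((z_{α/2} + z_β) / d)²

z_{α/2} = 2.576 (for α = 0.01, two-sided)
z_β = 1.126 (for power = 0.87)
d = 0.51

n = ((2.576 + 1.126) / 0.51)²
n = (7.259)²
n ≈ 52.69
Round up to the next whole number: n = 53 pairs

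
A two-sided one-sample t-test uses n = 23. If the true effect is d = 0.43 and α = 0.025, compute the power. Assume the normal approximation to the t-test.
Power ≈ 0.43

Power calculation (one-sample t-test, normal approximation):
z_β = d · √n - z_{α/2}
z_β = 0.43 · √23 - 2.241
z_β = 0.43 · 4.796 - 2.241
z_β = -0.179

Power = Φ(z_β) = Φ(-0.179) ≈ 0.429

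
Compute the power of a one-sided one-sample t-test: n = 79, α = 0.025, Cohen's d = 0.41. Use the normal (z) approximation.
Power ≈ 0.95

Power calculation (one-sample t-test, normal approximation):
z_β = d · √n - z_α
z_β = 0.41 · √79 - 1.960
z_β = 0.41 · 8.888 - 1.960
z_β = 1.684

Power = Φ(z_β) = Φ(1.684) ≈ 0.954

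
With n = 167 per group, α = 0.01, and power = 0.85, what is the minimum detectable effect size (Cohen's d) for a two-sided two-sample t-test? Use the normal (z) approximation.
d ≈ 0.40

Minimum detectable effect (two-sample t-test, normal approximation):
d = (z_{α/2} + z_β) / √(n/2)
d = (2.576 + 1.036) / √(167/2)
d = 3.612 / 9.138
d ≈ 0.40

By Cohen's convention (0.2 small / 0.5 medium / 0.8 large): small effect.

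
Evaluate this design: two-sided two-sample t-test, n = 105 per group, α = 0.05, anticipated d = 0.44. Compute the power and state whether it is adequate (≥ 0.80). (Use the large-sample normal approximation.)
Power ≈ 0.89; the study is adequately powered (power ≥ 0.80)

Power calculation (two-sample t-test, normal approximation):
z_β = d · √(n/2) - z_{α/2}
z_β = 0.44 · √(105/2) - 1.960
z_β = 0.44 · 7.246 - 1.960
z_β = 1.228

Power = Φ(z_β) = Φ(1.228) ≈ 0.890

Effect size d = 0.44 is small by Cohen's convention (0.2/0.5/0.8).

Threshold: power ≥ 0.80 is conventionally adequate.
Power ≈ 0.89 → the study is adequately powered (power ≥ 0.80).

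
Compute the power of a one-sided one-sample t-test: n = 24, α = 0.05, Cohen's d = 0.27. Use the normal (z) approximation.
Power ≈ 0.37

Power calculation (one-sample t-test, normal approximation):
z_β = d · √n - z_α
z_β = 0.27 · √24 - 1.645
z_β = 0.27 · 4.899 - 1.645
z_β = -0.322

Power = Φ(z_β) = Φ(-0.322) ≈ 0.374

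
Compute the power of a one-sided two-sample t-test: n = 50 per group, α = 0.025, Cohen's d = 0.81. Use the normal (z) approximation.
Power ≈ 0.98

Power calculation (two-sample t-test, normal approximation):
z_β = d · √(n/2) - z_α
z_β = 0.81 · √(50/2) - 1.960
z_β = 0.81 · 5.000 - 1.960
z_β = 2.090

Power = Φ(z_β) = Φ(2.090) ≈ 0.982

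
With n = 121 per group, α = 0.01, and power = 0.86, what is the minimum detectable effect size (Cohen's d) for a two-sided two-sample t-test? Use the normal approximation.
d ≈ 0.47

Minimum detectable effect (two-sample t-test, normal approximation):
d = (z_{α/2} + z_β) / √(n/2)
d = (2.576 + 1.080) / √(121/2)
d = 3.656 / 7.778
d ≈ 0.47

By Cohen's convention (0.2 small / 0.5 medium / 0.8 large): small effect.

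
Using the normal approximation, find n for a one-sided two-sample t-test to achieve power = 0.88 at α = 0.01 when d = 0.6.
n = 69 per group

Sample size formula (two-sample t-test, normal approximation):
n = 2 · ((z_α + z_β) / d)²

z_α = 2.326 (for α = 0.01, one-sided)
z_β = 1.175 (for power = 0.88)
d = 0.6

n = 2 · ((2.326 + 1.175) / 0.6)²
n = 2 · (5.835)²
n ≈ 68.09
Round up to the next whole number: n = 69 per group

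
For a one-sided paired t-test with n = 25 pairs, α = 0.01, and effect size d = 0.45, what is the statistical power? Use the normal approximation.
Power ≈ 0.47

Power calculation (paired t-test, normal approximation):
z_β = d · √n - z_α
z_β = 0.45 · √25 - 2.326
z_β = 0.45 · 5.000 - 2.326
z_β = -0.076

Power = Φ(z_β) = Φ(-0.076) ≈ 0.470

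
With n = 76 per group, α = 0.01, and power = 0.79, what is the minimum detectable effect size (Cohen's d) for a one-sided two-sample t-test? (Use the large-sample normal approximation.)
d ≈ 0.51

Minimum detectable effect (two-sample t-test, normal approximation):
d = (z_α + z_β) / √(n/2)
d = (2.326 + 0.806) / √(76/2)
d = 3.133 / 6.164
d ≈ 0.51

By Cohen's convention (0.2 small / 0.5 medium / 0.8 large): medium effect.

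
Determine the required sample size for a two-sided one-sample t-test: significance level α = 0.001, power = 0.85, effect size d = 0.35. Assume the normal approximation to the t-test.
n = 153

Sample size formula (one-sample t-test, normal approximation):
n = ((z_{α/2} + z_β) / d)²

z_{α/2} = 3.291 (for α = 0.001, two-sided)
z_β = 1.036 (for power = 0.85)
d = 0.35

n = ((3.291 + 1.036) / 0.35)²
n = (12.363)²
n ≈ 152.84
Round up to the next whole number: n = 153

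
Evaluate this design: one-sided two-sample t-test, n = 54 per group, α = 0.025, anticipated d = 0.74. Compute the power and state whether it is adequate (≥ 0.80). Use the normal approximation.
Power ≈ 0.97; the study is adequately powered (power ≥ 0.80)

Power calculation (two-sample t-test, normal approximation):
z_β = d · √(n/2) - z_α
z_β = 0.74 · √(54/2) - 1.960
z_β = 0.74 · 5.196 - 1.960
z_β = 1.885

Power = Φ(z_β) = Φ(1.885) ≈ 0.970

Effect size d = 0.74 is medium by Cohen's convention (0.2/0.5/0.8).

Threshold: power ≥ 0.80 is conventionally adequate.
Power ≈ 0.97 → the study is adequately powered (power ≥ 0.80).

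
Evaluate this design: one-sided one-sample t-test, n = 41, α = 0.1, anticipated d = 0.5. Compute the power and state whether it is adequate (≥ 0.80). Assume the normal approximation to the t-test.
Power ≈ 0.97; the study is adequately powered (power ≥ 0.80)

Power calculation (one-sample t-test, normal approximation):
z_β = d · √n - z_α
z_β = 0.5 · √41 - 1.282
z_β = 0.5 · 6.403 - 1.282
z_β = 1.920

Power = Φ(z_β) = Φ(1.920) ≈ 0.973

Effect size d = 0.5 is medium by Cohen's convention (0.2/0.5/0.8).

Threshold: power ≥ 0.80 is conventionally adequate.
Power ≈ 0.97 → the study is adequately powered (power ≥ 0.80).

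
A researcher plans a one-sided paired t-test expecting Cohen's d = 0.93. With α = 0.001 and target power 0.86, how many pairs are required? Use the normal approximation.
n = 21 pairs

Sample size formula (paired t-test, normal approximation):
n = ((z_α + z_β) / d)²

z_α = 3.090 (for α = 0.001, one-sided)
z_β = 1.080 (for power = 0.86)
d = 0.93

n = ((3.090 + 1.080) / 0.93)²
n = (4.484)²
n ≈ 20.11
Round up to the next whole number: n = 21 pairs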